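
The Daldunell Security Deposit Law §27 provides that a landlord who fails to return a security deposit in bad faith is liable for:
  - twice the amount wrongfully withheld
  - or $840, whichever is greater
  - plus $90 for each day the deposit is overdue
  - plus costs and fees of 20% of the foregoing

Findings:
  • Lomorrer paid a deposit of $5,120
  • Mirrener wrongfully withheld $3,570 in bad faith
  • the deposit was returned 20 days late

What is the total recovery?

$10,728

Doubled: 2 × $3,570 = $7,140
Minimum $840: $7,140 meets the minimum, no increase.
Late-return penalty: 20 × $90 = $1,800
Damages plus late penalty: $7,140 + $1,800 = $8,940
Costs and fees: 20% of $8,940 = $1,788
Total recovery: $8,940 + $1,788 = $10,728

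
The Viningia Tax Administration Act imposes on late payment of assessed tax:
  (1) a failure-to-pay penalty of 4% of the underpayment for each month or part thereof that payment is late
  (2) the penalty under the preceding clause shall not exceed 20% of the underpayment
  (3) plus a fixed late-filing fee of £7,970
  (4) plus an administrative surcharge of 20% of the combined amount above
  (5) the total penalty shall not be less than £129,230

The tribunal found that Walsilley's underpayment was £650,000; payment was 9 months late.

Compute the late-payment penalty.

£165,564

Accrued rate: 4% × 9 = 36%, capped at 20% → 20%
Failure-to-pay penalty: 20% of £650,000 = £130,000
Penalty before surcharge: £130,000 + £7,970 = £137,970
Administrative surcharge: 20% of £137,970 = £27,594
Total penalty: £137,970 + £27,594 = £165,564
Minimum £129,230: £165,564 meets the minimum, no increase.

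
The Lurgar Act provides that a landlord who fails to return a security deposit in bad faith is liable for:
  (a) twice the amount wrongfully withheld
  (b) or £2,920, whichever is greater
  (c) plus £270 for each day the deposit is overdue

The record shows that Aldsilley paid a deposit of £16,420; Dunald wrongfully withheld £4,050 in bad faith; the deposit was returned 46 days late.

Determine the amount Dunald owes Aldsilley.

Doubled: 2 × £4,050 = £8,100
Minimum £2,920: £8,100 meets the minimum, no increase.
Late-return penalty: 46 × £270 = £12,420
Damages plus late penalty: £8,100 + £12,420 = £20,520

£20,520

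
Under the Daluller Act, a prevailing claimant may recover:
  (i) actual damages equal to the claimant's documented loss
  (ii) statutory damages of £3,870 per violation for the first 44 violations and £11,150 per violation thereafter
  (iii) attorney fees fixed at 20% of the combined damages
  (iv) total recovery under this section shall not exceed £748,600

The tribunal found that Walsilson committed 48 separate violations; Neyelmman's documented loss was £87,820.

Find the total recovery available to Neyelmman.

£363,240

First 44 violations: 44 × £3,870 = £170,280
Remaining violations: (48 − 44) × £11,150 = £44,600
Statutory damages: £170,280 + £44,600 = £214,880
Combined damages: £87,820 + £214,880 = £302,700
Attorney fees: 20% of £302,700 = £60,540
Total before cap: £302,700 + £60,540 = £363,240
Cap at £748,600: £363,240 is within the cap, no reduction.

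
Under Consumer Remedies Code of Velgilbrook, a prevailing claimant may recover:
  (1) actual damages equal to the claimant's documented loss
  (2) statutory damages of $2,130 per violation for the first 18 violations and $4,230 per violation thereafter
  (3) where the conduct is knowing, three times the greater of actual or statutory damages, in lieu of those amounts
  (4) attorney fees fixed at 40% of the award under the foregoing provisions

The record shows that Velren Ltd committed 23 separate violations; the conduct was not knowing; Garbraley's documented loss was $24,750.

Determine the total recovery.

Total recovery: $117,936

First 18 violations: 18 × $2,130 = $38,340
Remaining violations: (23 − 18) × $4,230 = $21,150
Statutory damages: $38,340 + $21,150 = $59,490
Conduct not knowing: the in-lieu enhancement does not apply.
Actual plus statutory damages: $24,750 + $59,490 = $84,240
Attorney fees: 40% of $84,240 = $33,696
Total recovery: $84,240 + $33,696 = $117,936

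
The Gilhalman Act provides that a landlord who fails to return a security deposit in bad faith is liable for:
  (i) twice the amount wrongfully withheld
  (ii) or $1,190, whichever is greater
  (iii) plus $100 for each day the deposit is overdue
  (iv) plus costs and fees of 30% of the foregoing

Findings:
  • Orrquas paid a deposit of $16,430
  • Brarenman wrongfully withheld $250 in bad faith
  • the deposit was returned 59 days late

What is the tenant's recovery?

$9,217

Doubled: 2 × $250 = $500
Minimum $1,190: $500 is below the minimum → $1,190
Late-return penalty: 59 × $100 = $5,900
Damages plus late penalty: $1,190 + $5,900 = $7,090
Costs and fees: 30% of $7,090 = $2,127
Total recovery: $7,090 + $2,127 = $9,217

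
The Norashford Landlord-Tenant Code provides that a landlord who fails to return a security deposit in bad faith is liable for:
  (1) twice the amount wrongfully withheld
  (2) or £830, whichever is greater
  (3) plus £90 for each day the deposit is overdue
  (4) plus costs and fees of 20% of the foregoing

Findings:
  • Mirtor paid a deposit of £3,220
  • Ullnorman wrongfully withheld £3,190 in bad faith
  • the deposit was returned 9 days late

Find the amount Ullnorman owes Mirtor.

Doubled: 2 × £3,190 = £6,380
Minimum £830: £6,380 meets the minimum, no increase.
Late-return penalty: 9 × £90 = £810
Damages plus late penalty: £6,380 + £810 = £7,190
Costs and fees: 20% of £7,190 = £1,438
Total recovery: £7,190 + £1,438 = £8,628

Recovery: £8,628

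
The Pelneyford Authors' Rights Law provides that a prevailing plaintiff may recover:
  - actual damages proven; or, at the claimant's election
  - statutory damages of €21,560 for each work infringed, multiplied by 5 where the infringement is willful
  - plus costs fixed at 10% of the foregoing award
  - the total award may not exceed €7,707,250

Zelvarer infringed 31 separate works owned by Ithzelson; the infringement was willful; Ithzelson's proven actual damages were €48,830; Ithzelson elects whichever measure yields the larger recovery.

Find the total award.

Statutory damages: 31 × €21,560 = €668,360
Multiplied by 5: 5 × €668,360 = €3,341,800
Greater of actual damages (€48,830) or enhanced statutory damages (€3,341,800): €3,341,800
Costs: 10% of €3,341,800 = €334,180
Award plus costs: €3,341,800 + €334,180 = €3,675,980
Cap at €7,707,250: €3,675,980 is within the cap, no reduction.

€3,675,980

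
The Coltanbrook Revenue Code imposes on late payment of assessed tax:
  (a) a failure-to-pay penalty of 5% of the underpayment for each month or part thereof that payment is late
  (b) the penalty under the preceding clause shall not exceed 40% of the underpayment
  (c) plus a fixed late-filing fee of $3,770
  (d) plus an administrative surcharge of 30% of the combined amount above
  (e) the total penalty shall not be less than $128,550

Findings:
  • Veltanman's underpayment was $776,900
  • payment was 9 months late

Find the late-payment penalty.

Accrued rate: 5% × 9 = 45%, capped at 40% → 40%
Failure-to-pay penalty: 40% of $776,900 = $310,760
Penalty before surcharge: $310,760 + $3,770 = $314,530
Administrative surcharge: 30% of $314,530 = $94,359
Total penalty: $314,530 + $94,359 = $408,889
Minimum $128,550: $408,889 meets the minimum, no increase.

$408,889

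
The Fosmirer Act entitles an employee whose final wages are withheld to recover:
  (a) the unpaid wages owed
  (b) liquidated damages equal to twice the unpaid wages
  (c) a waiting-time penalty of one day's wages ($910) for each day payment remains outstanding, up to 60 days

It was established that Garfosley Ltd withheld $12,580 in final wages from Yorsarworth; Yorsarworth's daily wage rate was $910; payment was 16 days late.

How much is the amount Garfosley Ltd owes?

Doubled: 2 × $12,580 = $25,160
Penalty days: min(16, 60) = 16
Waiting-time penalty: 16 × $910 = $14,560
Total award: $12,580 + $25,160 + $14,560 = $52,300

$52,300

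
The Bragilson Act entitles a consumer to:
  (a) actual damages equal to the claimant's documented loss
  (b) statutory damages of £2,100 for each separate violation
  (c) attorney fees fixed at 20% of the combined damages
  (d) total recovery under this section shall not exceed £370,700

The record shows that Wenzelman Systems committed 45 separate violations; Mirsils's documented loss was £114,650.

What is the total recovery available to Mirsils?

£250,980

Statutory damages: 45 × £2,100 = £94,500
Combined damages: £114,650 + £94,500 = £209,150
Attorney fees: 20% of £209,150 = £41,830
Total before cap: £209,150 + £41,830 = £250,980
Cap at £370,700: £250,980 is within the cap, no reduction.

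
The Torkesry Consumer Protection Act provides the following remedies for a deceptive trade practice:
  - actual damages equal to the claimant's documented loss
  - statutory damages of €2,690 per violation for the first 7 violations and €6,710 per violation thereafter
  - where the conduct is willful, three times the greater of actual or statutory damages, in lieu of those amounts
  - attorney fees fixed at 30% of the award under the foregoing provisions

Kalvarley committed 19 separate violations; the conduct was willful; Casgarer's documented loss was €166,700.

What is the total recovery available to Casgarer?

First 7 violations: 7 × €2,690 = €18,830
Remaining violations: (19 − 7) × €6,710 = €80,520
Statutory damages: €18,830 + €80,520 = €99,350
Greater of actual damages (€166,700) or statutory damages (€99,350): €166,700
Trebled: 3 × €166,700 = €500,100
Attorney fees: 30% of €500,100 = €150,030
Total recovery: €500,100 + €150,030 = €650,130

€650,130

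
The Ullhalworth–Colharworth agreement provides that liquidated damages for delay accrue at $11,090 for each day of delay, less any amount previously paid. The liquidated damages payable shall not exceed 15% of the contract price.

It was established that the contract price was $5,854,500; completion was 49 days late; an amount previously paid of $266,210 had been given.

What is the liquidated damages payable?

$277,200

Per-day damages: 49 × $11,090 = $543,410
Less amount previously paid: $543,410 − $266,210 = $277,200
Cap: 15% of $5,854,500 = $878,175
Cap at $878,175: $277,200 is within the cap, no reduction.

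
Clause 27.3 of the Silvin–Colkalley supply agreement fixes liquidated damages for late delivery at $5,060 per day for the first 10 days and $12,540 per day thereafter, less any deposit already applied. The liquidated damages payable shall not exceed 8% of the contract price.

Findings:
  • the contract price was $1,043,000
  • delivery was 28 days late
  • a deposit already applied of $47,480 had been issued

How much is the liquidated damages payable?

$83,440

First 10 days: 10 × $5,060 = $50,600
Remaining days: (28 − 10) × $12,540 = $225,720
Accrued per-day damages: $50,600 + $225,720 = $276,320
Less deposit already applied: $276,320 − $47,480 = $228,840
Cap: 8% of $1,043,000 = $83,440
Cap at $83,440: $228,840 exceeds the cap → $83,440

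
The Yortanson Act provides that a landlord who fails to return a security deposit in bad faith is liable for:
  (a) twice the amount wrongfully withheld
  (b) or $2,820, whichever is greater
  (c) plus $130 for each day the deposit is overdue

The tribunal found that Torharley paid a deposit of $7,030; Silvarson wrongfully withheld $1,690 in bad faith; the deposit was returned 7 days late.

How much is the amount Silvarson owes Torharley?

Doubled: 2 × $1,690 = $3,380
Minimum $2,820: $3,380 meets the minimum, no increase.
Late-return penalty: 7 × $130 = $910
Damages plus late penalty: $3,380 + $910 = $4,290

$4,290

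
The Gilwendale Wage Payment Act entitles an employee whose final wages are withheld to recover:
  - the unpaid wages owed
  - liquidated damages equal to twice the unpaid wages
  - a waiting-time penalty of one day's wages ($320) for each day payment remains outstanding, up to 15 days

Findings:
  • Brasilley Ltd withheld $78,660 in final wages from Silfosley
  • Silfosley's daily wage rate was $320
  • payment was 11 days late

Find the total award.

Doubled: 2 × $78,660 = $157,320
Penalty days: min(11, 15) = 11
Waiting-time penalty: 11 × $320 = $3,520
Total award: $78,660 + $157,320 + $3,520 = $239,500

$239,500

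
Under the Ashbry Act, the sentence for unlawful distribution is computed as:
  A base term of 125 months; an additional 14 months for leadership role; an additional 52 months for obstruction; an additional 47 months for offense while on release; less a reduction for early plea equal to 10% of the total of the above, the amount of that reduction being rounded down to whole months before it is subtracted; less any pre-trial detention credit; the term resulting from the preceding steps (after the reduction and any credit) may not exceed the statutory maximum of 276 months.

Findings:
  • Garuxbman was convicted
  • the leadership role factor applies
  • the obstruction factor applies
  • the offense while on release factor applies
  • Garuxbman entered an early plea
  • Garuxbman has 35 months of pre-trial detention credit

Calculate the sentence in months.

Leadership role enhancement: +14 months
Obstruction enhancement: +52 months
Offense while on release enhancement: +47 months
Adjusted term: 125 months + 14 months + 52 months + 47 months = 238 months
Early plea reduction: 10% of 238 months = 23 months (rounded down)
After reduction: 238 − 23 = 215 months
Less pre-trial detention credit: 215 months − 35 months = 180 months
Cap at 276 months: 180 months is within the cap, no reduction.

Sentence: 180 months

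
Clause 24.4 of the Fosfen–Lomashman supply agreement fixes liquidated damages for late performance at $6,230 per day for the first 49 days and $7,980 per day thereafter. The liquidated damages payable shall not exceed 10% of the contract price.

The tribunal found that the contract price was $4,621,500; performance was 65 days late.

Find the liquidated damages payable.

$432,950

First 49 days: 49 × $6,230 = $305,270
Remaining days: (65 − 49) × $7,980 = $127,680
Accrued per-day damages: $305,270 + $127,680 = $432,950
Cap: 10% of $4,621,500 = $462,150
Cap at $462,150: $432,950 is within the cap, no reduction.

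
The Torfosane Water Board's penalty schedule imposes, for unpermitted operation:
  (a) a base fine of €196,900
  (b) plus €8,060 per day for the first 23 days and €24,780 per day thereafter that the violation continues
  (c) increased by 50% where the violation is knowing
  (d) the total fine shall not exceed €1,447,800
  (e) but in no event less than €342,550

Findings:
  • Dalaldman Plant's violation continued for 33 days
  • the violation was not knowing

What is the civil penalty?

€630,080

First 23 days: 23 × €8,060 = €185,380
Remaining days: (33 − 23) × €24,780 = €247,800
Per-day component: €185,380 + €247,800 = €433,180
Base plus per-day: €196,900 + €433,180 = €630,080
The violation was not knowing: no 50% increase.
Cap at €1,447,800: €630,080 is within the cap, no reduction.
Minimum €342,550: €630,080 meets the minimum, no increase.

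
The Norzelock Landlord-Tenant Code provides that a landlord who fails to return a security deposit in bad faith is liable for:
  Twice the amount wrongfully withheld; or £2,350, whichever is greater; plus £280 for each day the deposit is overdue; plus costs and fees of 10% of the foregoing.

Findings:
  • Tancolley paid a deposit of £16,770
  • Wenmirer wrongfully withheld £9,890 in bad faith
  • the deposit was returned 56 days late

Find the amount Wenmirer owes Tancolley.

Doubled: 2 × £9,890 = £19,780
Minimum £2,350: £19,780 meets the minimum, no increase.
Late-return penalty: 56 × £280 = £15,680
Damages plus late penalty: £19,780 + £15,680 = £35,460
Costs and fees: 10% of £35,460 = £3,546
Total recovery: £35,460 + £3,546 = £39,006

Recovery: £39,006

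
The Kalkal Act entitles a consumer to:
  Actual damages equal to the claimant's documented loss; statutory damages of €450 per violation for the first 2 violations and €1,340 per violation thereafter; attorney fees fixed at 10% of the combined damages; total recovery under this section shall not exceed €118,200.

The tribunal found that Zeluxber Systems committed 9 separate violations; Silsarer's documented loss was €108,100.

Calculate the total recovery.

€118,200

First 2 violations: 2 × €450 = €900
Remaining violations: (9 − 2) × €1,340 = €9,380
Statutory damages: €900 + €9,380 = €10,280
Combined damages: €108,100 + €10,280 = €118,380
Attorney fees: 10% of €118,380 = €11,838
Total before cap: €118,380 + €11,838 = €130,218
Cap at €118,200: €130,218 exceeds the cap → €118,200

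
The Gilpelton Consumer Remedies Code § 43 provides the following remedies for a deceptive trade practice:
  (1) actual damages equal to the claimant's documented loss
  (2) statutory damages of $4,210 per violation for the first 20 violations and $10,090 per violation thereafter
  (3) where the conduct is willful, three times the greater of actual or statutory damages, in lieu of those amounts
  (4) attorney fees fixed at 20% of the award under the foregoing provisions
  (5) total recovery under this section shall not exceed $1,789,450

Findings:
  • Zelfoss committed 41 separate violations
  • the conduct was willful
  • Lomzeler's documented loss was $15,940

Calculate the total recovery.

$1,065,924

First 20 violations: 20 × $4,210 = $84,200
Remaining violations: (41 − 20) × $10,090 = $211,890
Statutory damages: $84,200 + $211,890 = $296,090
Greater of actual damages ($15,940) or statutory damages ($296,090): $296,090
Trebled: 3 × $296,090 = $888,270
Attorney fees: 20% of $888,270 = $177,654
Total before cap: $888,270 + $177,654 = $1,065,924
Cap at $1,789,450: $1,065,924 is within the cap, no reduction.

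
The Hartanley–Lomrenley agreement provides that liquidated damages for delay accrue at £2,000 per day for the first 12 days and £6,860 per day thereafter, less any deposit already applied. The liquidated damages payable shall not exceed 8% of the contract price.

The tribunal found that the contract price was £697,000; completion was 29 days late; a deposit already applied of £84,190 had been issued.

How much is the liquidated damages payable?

First 12 days: 12 × £2,000 = £24,000
Remaining days: (29 − 12) × £6,860 = £116,620
Accrued per-day damages: £24,000 + £116,620 = £140,620
Less deposit already applied: £140,620 − £84,190 = £56,430
Cap: 8% of £697,000 = £55,760
Cap at £55,760: £56,430 exceeds the cap → £55,760

£55,760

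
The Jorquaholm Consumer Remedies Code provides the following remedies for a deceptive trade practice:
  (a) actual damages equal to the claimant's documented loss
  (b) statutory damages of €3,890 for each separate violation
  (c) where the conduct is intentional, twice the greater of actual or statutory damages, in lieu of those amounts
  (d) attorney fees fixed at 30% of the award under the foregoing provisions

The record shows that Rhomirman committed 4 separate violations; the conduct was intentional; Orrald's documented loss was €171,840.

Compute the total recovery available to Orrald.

€446,784

Statutory damages: 4 × €3,890 = €15,560
Greater of actual damages (€171,840) or statutory damages (€15,560): €171,840
Doubled: 2 × €171,840 = €343,680
Attorney fees: 30% of €343,680 = €103,104
Total recovery: €343,680 + €103,104 = €446,784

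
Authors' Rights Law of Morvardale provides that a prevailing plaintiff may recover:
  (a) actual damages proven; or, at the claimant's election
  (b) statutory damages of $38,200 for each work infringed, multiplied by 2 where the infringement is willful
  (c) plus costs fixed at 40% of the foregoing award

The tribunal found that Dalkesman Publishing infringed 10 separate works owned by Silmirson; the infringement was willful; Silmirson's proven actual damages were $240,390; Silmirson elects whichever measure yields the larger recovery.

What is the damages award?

$1,069,600

Statutory damages: 10 × $38,200 = $382,000
Doubled: 2 × $382,000 = $764,000
Greater of actual damages ($240,390) or enhanced statutory damages ($764,000): $764,000
Costs: 40% of $764,000 = $305,600
Award plus costs: $764,000 + $305,600 = $1,069,600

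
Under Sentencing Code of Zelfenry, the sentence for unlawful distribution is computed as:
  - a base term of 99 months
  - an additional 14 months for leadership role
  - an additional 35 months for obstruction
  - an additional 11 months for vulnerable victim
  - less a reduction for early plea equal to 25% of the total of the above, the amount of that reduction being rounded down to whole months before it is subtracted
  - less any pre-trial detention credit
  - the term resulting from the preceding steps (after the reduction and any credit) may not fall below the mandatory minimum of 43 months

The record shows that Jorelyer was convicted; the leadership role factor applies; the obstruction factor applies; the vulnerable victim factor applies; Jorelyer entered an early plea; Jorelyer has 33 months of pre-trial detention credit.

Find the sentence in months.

Leadership role enhancement: +14 months
Obstruction enhancement: +35 months
Vulnerable victim enhancement: +11 months
Adjusted term: 99 months + 14 months + 35 months + 11 months = 159 months
Early plea reduction: 25% of 159 months = 39 months (rounded down)
After reduction: 159 − 39 = 120 months
Less pre-trial detention credit: 120 months − 33 months = 87 months
Minimum 43 months: 87 months meets the minimum, no increase.

87 months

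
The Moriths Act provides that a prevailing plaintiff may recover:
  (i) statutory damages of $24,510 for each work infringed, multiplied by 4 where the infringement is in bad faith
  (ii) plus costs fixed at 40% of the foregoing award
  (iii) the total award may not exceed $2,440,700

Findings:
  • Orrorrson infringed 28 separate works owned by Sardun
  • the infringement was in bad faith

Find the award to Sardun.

$2,440,700

Statutory damages: 28 × $24,510 = $686,280
Multiplied by 4: 4 × $686,280 = $2,745,120
Costs: 40% of $2,745,120 = $1,098,048
Award plus costs: $2,745,120 + $1,098,048 = $3,843,168
Cap at $2,440,700: $3,843,168 exceeds the cap → $2,440,700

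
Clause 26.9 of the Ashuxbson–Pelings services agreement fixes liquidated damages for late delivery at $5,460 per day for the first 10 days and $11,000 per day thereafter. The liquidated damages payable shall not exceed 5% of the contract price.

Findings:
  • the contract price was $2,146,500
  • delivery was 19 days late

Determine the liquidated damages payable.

First 10 days: 10 × $5,460 = $54,600
Remaining days: (19 − 10) × $11,000 = $99,000
Accrued per-day damages: $54,600 + $99,000 = $153,600
Cap: 5% of $2,146,500 = $107,325
Cap at $107,325: $153,600 exceeds the cap → $107,325

$107,325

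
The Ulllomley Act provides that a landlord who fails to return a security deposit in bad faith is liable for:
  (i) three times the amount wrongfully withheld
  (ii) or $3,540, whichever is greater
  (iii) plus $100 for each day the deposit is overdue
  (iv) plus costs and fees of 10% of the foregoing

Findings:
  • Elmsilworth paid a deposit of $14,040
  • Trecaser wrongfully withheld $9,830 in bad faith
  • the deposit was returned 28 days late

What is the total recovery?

$35,519

Trebled: 3 × $9,830 = $29,490
Minimum $3,540: $29,490 meets the minimum, no increase.
Late-return penalty: 28 × $100 = $2,800
Damages plus late penalty: $29,490 + $2,800 = $32,290
Costs and fees: 10% of $32,290 = $3,229
Total recovery: $32,290 + $3,229 = $35,519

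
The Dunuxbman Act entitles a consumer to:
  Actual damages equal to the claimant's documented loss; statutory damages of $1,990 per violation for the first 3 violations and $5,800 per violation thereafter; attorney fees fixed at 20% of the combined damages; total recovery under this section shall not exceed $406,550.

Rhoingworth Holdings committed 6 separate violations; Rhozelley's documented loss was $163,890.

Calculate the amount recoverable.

$224,712

First 3 violations: 3 × $1,990 = $5,970
Remaining violations: (6 − 3) × $5,800 = $17,400
Statutory damages: $5,970 + $17,400 = $23,370
Combined damages: $163,890 + $23,370 = $187,260
Attorney fees: 20% of $187,260 = $37,452
Total before cap: $187,260 + $37,452 = $224,712
Cap at $406,550: $224,712 is within the cap, no reduction.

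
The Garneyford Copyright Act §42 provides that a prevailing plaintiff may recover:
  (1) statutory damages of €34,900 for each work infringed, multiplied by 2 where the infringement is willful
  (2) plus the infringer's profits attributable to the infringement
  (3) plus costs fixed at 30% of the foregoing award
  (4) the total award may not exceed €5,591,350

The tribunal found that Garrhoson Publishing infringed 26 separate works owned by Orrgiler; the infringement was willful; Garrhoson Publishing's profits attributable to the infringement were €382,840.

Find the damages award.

€2,856,932

Statutory damages: 26 × €34,900 = €907,400
Doubled: 2 × €907,400 = €1,814,800
Combined award: €1,814,800 + €382,840 = €2,197,640
Costs: 30% of €2,197,640 = €659,292
Award plus costs: €2,197,640 + €659,292 = €2,856,932
Cap at €5,591,350: €2,856,932 is within the cap, no reduction.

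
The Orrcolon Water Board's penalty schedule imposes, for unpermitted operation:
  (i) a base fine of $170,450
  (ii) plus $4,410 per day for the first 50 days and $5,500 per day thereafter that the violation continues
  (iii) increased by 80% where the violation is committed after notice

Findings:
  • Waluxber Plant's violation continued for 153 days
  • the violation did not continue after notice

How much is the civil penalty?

Civil penalty: $957,450

First 50 days: 50 × $4,410 = $220,500
Remaining days: (153 − 50) × $5,500 = $566,500
Per-day component: $220,500 + $566,500 = $787,000
Base plus per-day: $170,450 + $787,000 = $957,450
The violation did not continue after notice: no 80% increase.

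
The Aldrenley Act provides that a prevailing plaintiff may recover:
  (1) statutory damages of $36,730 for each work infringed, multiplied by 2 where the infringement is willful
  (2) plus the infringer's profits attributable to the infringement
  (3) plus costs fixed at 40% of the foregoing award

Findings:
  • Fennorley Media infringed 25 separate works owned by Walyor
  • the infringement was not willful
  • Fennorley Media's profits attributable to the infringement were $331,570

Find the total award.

Statutory damages: 25 × $36,730 = $918,250
Infringement not willful: no ×2 enhancement.
Combined award: $918,250 + $331,570 = $1,249,820
Costs: 40% of $1,249,820 = $499,928
Award plus costs: $1,249,820 + $499,928 = $1,749,748

$1,749,748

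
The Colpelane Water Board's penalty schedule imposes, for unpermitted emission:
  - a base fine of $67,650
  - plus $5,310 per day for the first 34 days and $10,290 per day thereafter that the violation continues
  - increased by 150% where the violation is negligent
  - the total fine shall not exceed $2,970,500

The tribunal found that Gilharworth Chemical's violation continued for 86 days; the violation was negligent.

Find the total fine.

$1,958,175

First 34 days: 34 × $5,310 = $180,540
Remaining days: (86 − 34) × $10,290 = $535,080
Per-day component: $180,540 + $535,080 = $715,620
Base plus per-day: $67,650 + $715,620 = $783,270
Enhancement: 150% of $783,270 = $1,174,905
Enhanced fine: $783,270 + $1,174,905 = $1,958,175
Cap at $2,970,500: $1,958,175 is within the cap, no reduction.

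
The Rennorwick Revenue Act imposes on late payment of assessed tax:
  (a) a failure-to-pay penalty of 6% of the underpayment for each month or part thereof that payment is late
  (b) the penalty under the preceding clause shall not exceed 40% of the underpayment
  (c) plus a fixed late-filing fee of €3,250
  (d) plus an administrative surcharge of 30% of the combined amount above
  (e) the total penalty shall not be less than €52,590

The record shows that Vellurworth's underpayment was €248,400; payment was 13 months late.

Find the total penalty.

Penalty: €133,393

Accrued rate: 6% × 13 = 78%, capped at 40% → 40%
Failure-to-pay penalty: 40% of €248,400 = €99,360
Penalty before surcharge: €99,360 + €3,250 = €102,610
Administrative surcharge: 30% of €102,610 = €30,783
Total penalty: €102,610 + €30,783 = €133,393
Minimum €52,590: €133,393 meets the minimum, no increase.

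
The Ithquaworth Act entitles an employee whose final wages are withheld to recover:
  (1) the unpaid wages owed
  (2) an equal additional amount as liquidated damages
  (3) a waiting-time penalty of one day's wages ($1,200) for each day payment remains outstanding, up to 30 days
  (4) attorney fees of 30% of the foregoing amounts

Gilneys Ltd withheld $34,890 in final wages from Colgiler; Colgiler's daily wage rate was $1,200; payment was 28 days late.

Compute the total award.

$134,394

Liquidated damages (equal amount): $34,890
Penalty days: min(28, 30) = 28
Waiting-time penalty: 28 × $1,200 = $33,600
Subtotal: $34,890 + $34,890 + $33,600 = $103,380
Attorney fees: 30% of $103,380 = $31,014
Total award: $103,380 + $31,014 = $134,394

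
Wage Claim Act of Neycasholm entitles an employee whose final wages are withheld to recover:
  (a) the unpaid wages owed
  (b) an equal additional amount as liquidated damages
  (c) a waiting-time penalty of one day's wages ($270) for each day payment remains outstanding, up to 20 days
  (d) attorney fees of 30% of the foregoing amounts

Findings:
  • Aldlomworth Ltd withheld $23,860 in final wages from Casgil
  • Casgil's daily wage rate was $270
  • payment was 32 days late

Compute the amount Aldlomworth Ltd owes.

Liquidated damages (equal amount): $23,860
Penalty days: min(32, 20) = 20
Waiting-time penalty: 20 × $270 = $5,400
Subtotal: $23,860 + $23,860 + $5,400 = $53,120
Attorney fees: 30% of $53,120 = $15,936
Total award: $53,120 + $15,936 = $69,056

$69,056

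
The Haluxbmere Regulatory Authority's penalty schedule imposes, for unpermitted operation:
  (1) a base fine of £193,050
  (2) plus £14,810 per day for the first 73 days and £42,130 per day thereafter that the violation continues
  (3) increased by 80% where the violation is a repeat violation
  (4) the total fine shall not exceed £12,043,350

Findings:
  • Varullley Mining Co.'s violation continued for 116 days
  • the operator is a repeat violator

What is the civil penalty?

First 73 days: 73 × £14,810 = £1,081,130
Remaining days: (116 − 73) × £42,130 = £1,811,590
Per-day component: £1,081,130 + £1,811,590 = £2,892,720
Base plus per-day: £193,050 + £2,892,720 = £3,085,770
Enhancement: 80% of £3,085,770 = £2,468,616
Enhanced fine: £3,085,770 + £2,468,616 = £5,554,386
Cap at £12,043,350: £5,554,386 is within the cap, no reduction.

£5,554,386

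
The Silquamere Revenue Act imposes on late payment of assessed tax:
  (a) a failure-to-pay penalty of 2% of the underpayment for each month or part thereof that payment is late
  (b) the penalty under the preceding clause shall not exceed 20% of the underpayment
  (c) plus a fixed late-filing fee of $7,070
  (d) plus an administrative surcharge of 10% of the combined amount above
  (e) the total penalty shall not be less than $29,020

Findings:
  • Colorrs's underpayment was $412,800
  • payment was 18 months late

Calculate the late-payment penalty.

$98,593

Accrued rate: 2% × 18 = 36%, capped at 20% → 20%
Failure-to-pay penalty: 20% of $412,800 = $82,560
Penalty before surcharge: $82,560 + $7,070 = $89,630
Administrative surcharge: 10% of $89,630 = $8,963
Total penalty: $89,630 + $8,963 = $98,593
Minimum $29,020: $98,593 meets the minimum, no increase.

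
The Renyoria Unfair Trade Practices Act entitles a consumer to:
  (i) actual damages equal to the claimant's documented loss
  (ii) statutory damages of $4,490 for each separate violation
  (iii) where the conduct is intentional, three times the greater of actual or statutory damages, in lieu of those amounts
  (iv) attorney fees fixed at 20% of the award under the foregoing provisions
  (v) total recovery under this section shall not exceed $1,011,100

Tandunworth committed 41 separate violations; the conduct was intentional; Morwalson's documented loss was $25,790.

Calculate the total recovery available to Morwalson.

$662,724

Statutory damages: 41 × $4,490 = $184,090
Greater of actual damages ($25,790) or statutory damages ($184,090): $184,090
Trebled: 3 × $184,090 = $552,270
Attorney fees: 20% of $552,270 = $110,454
Total before cap: $552,270 + $110,454 = $662,724
Cap at $1,011,100: $662,724 is within the cap, no reduction.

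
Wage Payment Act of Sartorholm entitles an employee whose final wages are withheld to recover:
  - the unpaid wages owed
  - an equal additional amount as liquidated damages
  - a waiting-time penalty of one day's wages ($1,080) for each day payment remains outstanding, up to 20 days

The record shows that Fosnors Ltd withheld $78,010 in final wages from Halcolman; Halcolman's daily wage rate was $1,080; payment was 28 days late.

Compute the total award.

$177,620

Liquidated damages (equal amount): $78,010
Penalty days: min(28, 20) = 20
Waiting-time penalty: 20 × $1,080 = $21,600
Total award: $78,010 + $78,010 + $21,600 = $177,620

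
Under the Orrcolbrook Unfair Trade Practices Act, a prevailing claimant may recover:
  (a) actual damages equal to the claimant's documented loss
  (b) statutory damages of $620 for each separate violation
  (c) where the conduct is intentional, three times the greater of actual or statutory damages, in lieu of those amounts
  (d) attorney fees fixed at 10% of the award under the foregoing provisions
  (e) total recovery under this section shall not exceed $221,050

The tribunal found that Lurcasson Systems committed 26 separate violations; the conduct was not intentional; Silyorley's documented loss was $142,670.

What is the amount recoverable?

Statutory damages: 26 × $620 = $16,120
Conduct not intentional: the in-lieu enhancement does not apply.
Actual plus statutory damages: $142,670 + $16,120 = $158,790
Attorney fees: 10% of $158,790 = $15,879
Total before cap: $158,790 + $15,879 = $174,669
Cap at $221,050: $174,669 is within the cap, no reduction.

$174,669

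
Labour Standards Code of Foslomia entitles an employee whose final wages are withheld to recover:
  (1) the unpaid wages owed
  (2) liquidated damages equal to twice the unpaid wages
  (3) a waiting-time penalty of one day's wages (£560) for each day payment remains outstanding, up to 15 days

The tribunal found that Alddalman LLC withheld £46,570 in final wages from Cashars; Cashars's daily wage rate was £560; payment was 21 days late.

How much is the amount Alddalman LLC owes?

£148,110

Doubled: 2 × £46,570 = £93,140
Penalty days: min(21, 15) = 15
Waiting-time penalty: 15 × £560 = £8,400
Total award: £46,570 + £93,140 + £8,400 = £148,110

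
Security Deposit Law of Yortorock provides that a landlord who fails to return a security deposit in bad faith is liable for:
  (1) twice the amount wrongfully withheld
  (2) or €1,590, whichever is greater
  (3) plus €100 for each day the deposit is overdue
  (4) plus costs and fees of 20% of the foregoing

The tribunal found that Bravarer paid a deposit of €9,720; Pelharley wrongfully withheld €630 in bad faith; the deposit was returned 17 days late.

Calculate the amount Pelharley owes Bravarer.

€3,948

Doubled: 2 × €630 = €1,260
Minimum €1,590: €1,260 is below the minimum → €1,590
Late-return penalty: 17 × €100 = €1,700
Damages plus late penalty: €1,590 + €1,700 = €3,290
Costs and fees: 20% of €3,290 = €658
Total recovery: €3,290 + €658 = €3,948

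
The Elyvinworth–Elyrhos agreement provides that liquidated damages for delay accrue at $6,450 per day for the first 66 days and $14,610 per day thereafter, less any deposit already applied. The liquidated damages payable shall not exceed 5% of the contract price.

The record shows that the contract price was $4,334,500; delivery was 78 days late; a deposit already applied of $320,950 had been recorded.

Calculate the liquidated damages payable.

$216,725

First 66 days: 66 × $6,450 = $425,700
Remaining days: (78 − 66) × $14,610 = $175,320
Accrued per-day damages: $425,700 + $175,320 = $601,020
Less deposit already applied: $601,020 − $320,950 = $280,070
Cap: 5% of $4,334,500 = $216,725
Cap at $216,725: $280,070 exceeds the cap → $216,725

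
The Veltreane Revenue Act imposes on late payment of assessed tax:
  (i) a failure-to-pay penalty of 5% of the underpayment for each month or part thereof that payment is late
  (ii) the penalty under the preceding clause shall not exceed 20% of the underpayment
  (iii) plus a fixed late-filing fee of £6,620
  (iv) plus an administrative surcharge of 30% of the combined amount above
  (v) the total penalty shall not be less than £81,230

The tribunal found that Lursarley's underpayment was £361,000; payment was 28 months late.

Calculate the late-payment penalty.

Accrued rate: 5% × 28 = 140%, capped at 20% → 20%
Failure-to-pay penalty: 20% of £361,000 = £72,200
Penalty before surcharge: £72,200 + £6,620 = £78,820
Administrative surcharge: 30% of £78,820 = £23,646
Total penalty: £78,820 + £23,646 = £102,466
Minimum £81,230: £102,466 meets the minimum, no increase.

£102,466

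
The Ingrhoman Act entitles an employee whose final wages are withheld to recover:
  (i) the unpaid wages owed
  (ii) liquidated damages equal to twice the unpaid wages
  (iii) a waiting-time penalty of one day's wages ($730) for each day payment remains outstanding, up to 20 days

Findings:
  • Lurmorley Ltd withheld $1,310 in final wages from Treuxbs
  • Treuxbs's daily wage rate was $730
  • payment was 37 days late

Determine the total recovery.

$18,530

Doubled: 2 × $1,310 = $2,620
Penalty days: min(37, 20) = 20
Waiting-time penalty: 20 × $730 = $14,600
Total award: $1,310 + $2,620 + $14,600 = $18,530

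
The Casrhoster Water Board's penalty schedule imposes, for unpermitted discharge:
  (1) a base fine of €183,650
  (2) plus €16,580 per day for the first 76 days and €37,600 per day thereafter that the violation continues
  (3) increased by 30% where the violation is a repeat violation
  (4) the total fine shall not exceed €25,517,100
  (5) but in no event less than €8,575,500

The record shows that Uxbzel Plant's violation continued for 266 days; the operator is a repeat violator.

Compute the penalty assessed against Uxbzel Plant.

Civil penalty: €11,164,049

First 76 days: 76 × €16,580 = €1,260,080
Remaining days: (266 − 76) × €37,600 = €7,144,000
Per-day component: €1,260,080 + €7,144,000 = €8,404,080
Base plus per-day: €183,650 + €8,404,080 = €8,587,730
Enhancement: 30% of €8,587,730 = €2,576,319
Enhanced fine: €8,587,730 + €2,576,319 = €11,164,049
Cap at €25,517,100: €11,164,049 is within the cap, no reduction.
Minimum €8,575,500: €11,164,049 meets the minimum, no increase.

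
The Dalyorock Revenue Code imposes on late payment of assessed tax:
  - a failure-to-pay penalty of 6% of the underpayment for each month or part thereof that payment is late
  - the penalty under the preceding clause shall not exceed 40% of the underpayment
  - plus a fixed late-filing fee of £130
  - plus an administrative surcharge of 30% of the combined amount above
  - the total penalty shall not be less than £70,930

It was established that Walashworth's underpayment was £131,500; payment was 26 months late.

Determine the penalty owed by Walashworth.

Accrued rate: 6% × 26 = 156%, capped at 40% → 40%
Failure-to-pay penalty: 40% of £131,500 = £52,600
Penalty before surcharge: £52,600 + £130 = £52,730
Administrative surcharge: 30% of £52,730 = £15,819
Total penalty: £52,730 + £15,819 = £68,549
Minimum £70,930: £68,549 is below the minimum → £70,930

£70,930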